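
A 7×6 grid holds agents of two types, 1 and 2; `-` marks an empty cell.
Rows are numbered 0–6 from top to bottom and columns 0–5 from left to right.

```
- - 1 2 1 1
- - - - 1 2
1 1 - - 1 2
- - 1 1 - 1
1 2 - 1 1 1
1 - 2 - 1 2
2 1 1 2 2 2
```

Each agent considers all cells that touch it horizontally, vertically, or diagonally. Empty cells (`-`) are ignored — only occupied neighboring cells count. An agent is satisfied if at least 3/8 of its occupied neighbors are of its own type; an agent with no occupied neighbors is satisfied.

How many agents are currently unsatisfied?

7

(0,2)1 0/1 not
(0,3)2 0/3 not
(0,4)1 2/4 satisfied
(0,5)1 2/3 satisfied
(1,4)1 3/6 satisfied
(1,5)2 1/5 not
(2,0)1 1/1 satisfied
(2,1)1 2/2 satisfied
(2,4)1 3/5 satisfied
(2,5)2 1/4 not
(3,2)1 3/4 satisfied
(3,3)1 4/4 satisfied
(3,5)1 3/4 satisfied
(4,0)1 1/2 satisfied
(4,1)2 1/4 not
(4,3)1 4/5 satisfied
(4,4)1 5/6 satisfied
(4,5)1 3/4 satisfied
(5,0)1 2/4 satisfied
(5,2)2 2/5 satisfied
(5,4)1 3/7 satisfied
(5,5)2 2/5 satisfied
(6,0)2 0/2 not
(6,1)1 2/4 satisfied
(6,2)1 1/3 not
(6,3)2 2/4 satisfied
(6,4)2 3/4 satisfied
(6,5)2 2/3 satisfied
Unsatisfied: (0,2), (0,3), (1,5), (2,5), (4,1), (6,0), (6,2) — 7 in total.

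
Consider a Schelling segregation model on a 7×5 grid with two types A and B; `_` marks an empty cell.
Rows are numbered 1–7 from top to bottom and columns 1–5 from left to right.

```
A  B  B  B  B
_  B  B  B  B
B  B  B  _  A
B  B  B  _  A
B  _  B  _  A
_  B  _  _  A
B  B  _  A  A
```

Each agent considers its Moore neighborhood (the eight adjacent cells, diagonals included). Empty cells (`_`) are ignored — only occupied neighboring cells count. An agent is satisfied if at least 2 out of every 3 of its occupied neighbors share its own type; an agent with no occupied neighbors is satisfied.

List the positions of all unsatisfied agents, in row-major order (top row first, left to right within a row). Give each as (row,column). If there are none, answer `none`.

(1,1), (3,5)

(1,1)A 0/2 unhappy
(1,2)B 3/4 ok
(1,3)B 5/5 ok
(1,4)B 5/5 ok
(1,5)B 3/3 ok
(2,2)B 6/7 ok
(2,3)B 7/7 ok
(2,4)B 6/7 ok
(2,5)B 3/4 ok
(3,1)B 4/4 ok
(3,2)B 7/7 ok
(3,3)B 6/6 ok
(3,5)A 1/3 unhappy
(4,1)B 4/4 ok
(4,2)B 7/7 ok
(4,3)B 4/4 ok
(4,5)A 2/2 ok
(5,1)B 3/3 ok
(5,3)B 3/3 ok
(5,5)A 2/2 ok
(6,2)B 4/4 ok
(6,5)A 3/3 ok
(7,1)B 2/2 ok
(7,2)B 2/2 ok
(7,4)A 2/2 ok
(7,5)A 2/2 ok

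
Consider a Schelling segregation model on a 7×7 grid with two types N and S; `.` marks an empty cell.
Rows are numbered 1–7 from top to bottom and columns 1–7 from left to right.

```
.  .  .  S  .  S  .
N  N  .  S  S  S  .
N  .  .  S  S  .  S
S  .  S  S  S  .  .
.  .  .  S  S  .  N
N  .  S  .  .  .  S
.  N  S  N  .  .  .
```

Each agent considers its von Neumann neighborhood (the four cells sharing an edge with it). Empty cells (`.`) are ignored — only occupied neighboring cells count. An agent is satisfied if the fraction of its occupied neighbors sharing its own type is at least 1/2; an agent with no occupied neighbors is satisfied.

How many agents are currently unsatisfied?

Row 1: (1,4)S 1/1 ✓ · (1,6)S 1/1 ✓
Row 2: (2,1)N 2/2 ✓ · (2,2)N 1/1 ✓ · (2,4)S 3/3 ✓ · (2,5)S 3/3 ✓ · (2,6)S 2/2 ✓
Row 3: (3,1)N 1/2 ✓ · (3,4)S 3/3 ✓ · (3,5)S 3/3 ✓ · (3,7)S 0/0 ✓
Row 4: (4,1)S 0/1 ✗ · (4,3)S 1/1 ✓ · (4,4)S 4/4 ✓ · (4,5)S 3/3 ✓
Row 5: (5,4)S 2/2 ✓ · (5,5)S 2/2 ✓ · (5,7)N 0/1 ✗
Row 6: (6,1)N 0/0 ✓ · (6,3)S 1/1 ✓ · (6,7)S 0/1 ✗
Row 7: (7,2)N 0/1 ✗ · (7,3)S 1/3 ✗ · (7,4)N 0/1 ✗
Unsatisfied: (4,1), (5,7), (6,7), (7,2), (7,3), (7,4) — 6 in total.

6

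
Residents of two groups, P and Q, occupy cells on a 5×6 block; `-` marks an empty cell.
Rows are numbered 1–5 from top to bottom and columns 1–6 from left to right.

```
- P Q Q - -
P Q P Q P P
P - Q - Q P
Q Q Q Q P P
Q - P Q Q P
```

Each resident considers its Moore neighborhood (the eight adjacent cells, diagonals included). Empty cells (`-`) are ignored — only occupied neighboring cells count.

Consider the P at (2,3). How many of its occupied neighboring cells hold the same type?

Occupied neighbors of (2,3): (1,2)=P, (1,3)=Q, (1,4)=Q, (2,2)=Q, (2,4)=Q, (3,3)=Q.
Same type (P): 1 of 6.

1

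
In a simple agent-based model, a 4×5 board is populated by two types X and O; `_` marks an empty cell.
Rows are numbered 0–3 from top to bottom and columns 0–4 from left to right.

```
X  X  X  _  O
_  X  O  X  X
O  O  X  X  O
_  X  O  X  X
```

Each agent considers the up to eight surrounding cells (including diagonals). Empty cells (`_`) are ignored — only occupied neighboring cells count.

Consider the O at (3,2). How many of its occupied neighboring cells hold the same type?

Occupied neighbors of (3,2): (2,1)=O, (2,2)=X, (2,3)=X, (3,1)=X, (3,3)=X.
Same type (O): 1 of 5.

1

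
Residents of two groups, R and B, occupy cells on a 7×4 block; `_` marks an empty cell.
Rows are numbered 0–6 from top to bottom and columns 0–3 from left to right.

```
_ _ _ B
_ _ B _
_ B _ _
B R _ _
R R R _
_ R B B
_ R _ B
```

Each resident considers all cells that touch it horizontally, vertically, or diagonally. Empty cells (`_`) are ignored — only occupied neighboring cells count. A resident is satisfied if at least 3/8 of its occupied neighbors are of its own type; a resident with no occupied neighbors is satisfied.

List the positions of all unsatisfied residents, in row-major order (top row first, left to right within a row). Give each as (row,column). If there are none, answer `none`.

(3,0), (5,2)

(0,3)B 1/1 ✓
(1,2)B 2/2 ✓
(2,1)B 2/3 ✓
(3,0)B 1/4 ✗
(3,1)R 3/5 ✓
(4,0)R 3/4 ✓
(4,1)R 4/6 ✓
(4,2)R 3/5 ✓
(5,1)R 4/5 ✓
(5,2)B 2/6 ✗
(5,3)B 2/3 ✓
(6,1)R 1/2 ✓
(6,3)B 2/2 ✓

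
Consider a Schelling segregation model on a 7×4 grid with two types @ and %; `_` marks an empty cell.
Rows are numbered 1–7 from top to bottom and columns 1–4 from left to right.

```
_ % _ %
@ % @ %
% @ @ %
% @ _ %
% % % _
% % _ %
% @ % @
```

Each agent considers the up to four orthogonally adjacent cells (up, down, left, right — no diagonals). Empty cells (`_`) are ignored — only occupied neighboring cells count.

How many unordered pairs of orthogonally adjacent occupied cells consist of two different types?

Scan each occupied cell's neighbors to the right and below so each pair is counted once.
From row 1: 0 unlike of 2 pairs (running 0/2).
From row 2: 5 unlike of 7 pairs (running 5/9).
From row 3: 2 unlike of 6 pairs (running 7/15).
From row 4: 2 unlike of 3 pairs (running 9/18).
From row 5: 0 unlike of 4 pairs (running 9/22).
From row 6: 2 unlike of 4 pairs (running 11/26).
From row 7: 3 unlike of 3 pairs (running 14/29).
Total adjacent occupied pairs: 29; unlike-type pairs: 14.

14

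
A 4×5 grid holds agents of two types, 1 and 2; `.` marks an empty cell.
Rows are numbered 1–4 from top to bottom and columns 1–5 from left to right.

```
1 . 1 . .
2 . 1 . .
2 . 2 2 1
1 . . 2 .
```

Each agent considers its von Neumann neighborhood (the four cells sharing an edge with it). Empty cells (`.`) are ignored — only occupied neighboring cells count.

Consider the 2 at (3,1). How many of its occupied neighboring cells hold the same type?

1

Occupied neighbors of (3,1): (2,1)=2, (4,1)=1.
Same type (2): 1 of 2.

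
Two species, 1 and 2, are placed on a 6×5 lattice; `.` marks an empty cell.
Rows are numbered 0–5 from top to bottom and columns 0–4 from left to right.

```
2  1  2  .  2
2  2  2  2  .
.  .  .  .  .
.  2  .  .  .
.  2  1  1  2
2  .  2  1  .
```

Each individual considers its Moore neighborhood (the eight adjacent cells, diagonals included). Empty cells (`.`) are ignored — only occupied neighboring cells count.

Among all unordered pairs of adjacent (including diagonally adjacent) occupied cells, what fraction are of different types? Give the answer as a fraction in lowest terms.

Scan each occupied cell's neighbors to the right and below (and the two forward diagonals) so each pair is counted once.
Row 0: 2(0,0)–1(0,1)≠ 2(0,0)–2(1,0)= 2(0,0)–2(1,1)= 1(0,1)–2(0,2)≠ 1(0,1)–2(1,1)≠ 1(0,1)–2(1,2)≠ 1(0,1)–2(1,0)≠ 2(0,2)–2(1,2)= 2(0,2)–2(1,3)= 2(0,2)–2(1,1)= 2(0,4)–2(1,3)=  → 5/11 unlike.
Row 1: 2(1,0)–2(1,1)= 2(1,1)–2(1,2)= 2(1,2)–2(1,3)=  → 0/3 unlike.
Row 3: 2(3,1)–2(4,1)= 2(3,1)–1(4,2)≠  → 1/2 unlike.
Row 4: 2(4,1)–1(4,2)≠ 2(4,1)–2(5,2)= 2(4,1)–2(5,0)= 1(4,2)–1(4,3)= 1(4,2)–2(5,2)≠ 1(4,2)–1(5,3)= 1(4,3)–2(4,4)≠ 1(4,3)–1(5,3)= 1(4,3)–2(5,2)≠ 2(4,4)–1(5,3)≠  → 5/10 unlike.
Row 5: 2(5,2)–1(5,3)≠  → 1/1 unlike.
Total adjacent occupied pairs: 27; unlike-type pairs: 12.
12/27 reduces to 4/9.

4/9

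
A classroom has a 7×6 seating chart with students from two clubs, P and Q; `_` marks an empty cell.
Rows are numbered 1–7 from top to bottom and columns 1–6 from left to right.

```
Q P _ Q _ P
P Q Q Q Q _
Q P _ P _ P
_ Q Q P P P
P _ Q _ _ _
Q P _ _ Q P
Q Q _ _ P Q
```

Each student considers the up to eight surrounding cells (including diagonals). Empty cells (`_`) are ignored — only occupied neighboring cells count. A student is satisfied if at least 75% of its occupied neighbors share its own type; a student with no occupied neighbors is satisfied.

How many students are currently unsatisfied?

Row 1: (1,1)Q 1/3 ✗ · (1,2)P 1/4 ✗ · (1,4)Q 3/3 ✓ · (1,6)P 0/1 ✗
Row 2: (2,1)P 2/5 ✗ · (2,2)Q 3/6 ✗ · (2,3)Q 3/6 ✗ · (2,4)Q 3/4 ✓ · (2,5)Q 2/5 ✗
Row 3: (3,1)Q 2/4 ✗ · (3,2)P 1/6 ✗ · (3,4)P 2/6 ✗ · (3,6)P 2/3 ✗
Row 4: (4,2)Q 3/5 ✗ · (4,3)Q 2/5 ✗ · (4,4)P 2/4 ✗ · (4,5)P 4/4 ✓ · (4,6)P 2/2 ✓
Row 5: (5,1)P 1/3 ✗ · (5,3)Q 2/4 ✗
Row 6: (6,1)Q 2/4 ✗ · (6,2)P 1/5 ✗ · (6,5)Q 1/3 ✗ · (6,6)P 1/3 ✗
Row 7: (7,1)Q 2/3 ✗ · (7,2)Q 2/3 ✗ · (7,5)P 1/3 ✗ · (7,6)Q 1/3 ✗
Unsatisfied: (1,1), (1,2), (1,6), (2,1), (2,2), (2,3), (2,5), (3,1), (3,2), (3,4), (3,6), (4,2), (4,3), (4,4), (5,1), (5,3), (6,1), (6,2), (6,5), (6,6), (7,1), (7,2), (7,5), (7,6) — 24 in total.

24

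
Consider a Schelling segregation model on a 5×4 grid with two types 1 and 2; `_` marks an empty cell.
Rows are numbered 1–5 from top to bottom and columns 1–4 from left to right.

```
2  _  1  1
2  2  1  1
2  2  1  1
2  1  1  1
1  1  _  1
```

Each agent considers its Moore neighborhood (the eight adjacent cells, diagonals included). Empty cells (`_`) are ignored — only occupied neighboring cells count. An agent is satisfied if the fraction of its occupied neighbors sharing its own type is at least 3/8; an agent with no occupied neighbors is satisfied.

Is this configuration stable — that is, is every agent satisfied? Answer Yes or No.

Row 1: (1,1)2 2/2 satisfied · (1,3)1 3/4 satisfied · (1,4)1 3/3 satisfied
Row 2: (2,1)2 4/4 satisfied · (2,2)2 4/7 satisfied · (2,3)1 5/7 satisfied · (2,4)1 5/5 satisfied
Row 3: (3,1)2 4/5 satisfied · (3,2)2 4/8 satisfied · (3,3)1 6/8 satisfied · (3,4)1 5/5 satisfied
Row 4: (4,1)2 2/5 satisfied · (4,2)1 4/7 satisfied · (4,3)1 6/7 satisfied · (4,4)1 4/4 satisfied
Row 5: (5,1)1 2/3 satisfied · (5,2)1 3/4 satisfied · (5,4)1 2/2 satisfied
All meet the threshold, so the configuration is stable.

Yes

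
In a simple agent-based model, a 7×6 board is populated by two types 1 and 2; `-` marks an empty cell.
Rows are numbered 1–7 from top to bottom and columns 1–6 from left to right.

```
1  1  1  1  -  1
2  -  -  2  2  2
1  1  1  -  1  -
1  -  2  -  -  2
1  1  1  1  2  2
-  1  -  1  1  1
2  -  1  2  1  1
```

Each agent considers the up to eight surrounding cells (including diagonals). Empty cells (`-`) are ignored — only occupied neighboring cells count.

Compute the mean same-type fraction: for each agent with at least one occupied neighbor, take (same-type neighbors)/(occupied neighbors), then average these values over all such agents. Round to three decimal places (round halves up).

0.503

(1,1)1 1/2
(1,2)1 2/3
(1,3)1 2/3
(1,4)1 1/3
(1,6)1 0/2
(2,1)2 0/4
(2,4)2 1/5
(2,5)2 2/5
(2,6)2 1/3
(3,1)1 2/3
(3,2)1 3/5
(3,3)1 1/3
(3,5)1 0/4
(4,1)1 4/4
(4,3)2 0/5
(4,6)2 2/3
(5,1)1 3/3
(5,2)1 4/5
(5,3)1 4/5
(5,4)1 3/5
(5,5)2 2/6
(5,6)2 2/4
(6,2)1 4/5
(6,4)1 5/7
(6,5)1 5/8
(6,6)1 3/5
(7,1)2 0/1
(7,3)1 2/3
(7,4)2 0/4
(7,5)1 4/5
(7,6)1 3/3
Sum over 31 agents: 1/2 + 2/3 + 2/3 + 1/3 + 0/2 + 0/4 + 1/5 + 2/5 + 1/3 + 2/3 + 3/5 + 1/3 + 0/4 + 4/4 + 0/5 + 2/3 + 3/3 + 4/5 + 4/5 + 3/5 + 2/6 + 2/4 + 4/5 + 5/7 + 5/8 + 3/5 + 0/1 + 2/3 + 0/4 + 4/5 + 3/3 = 13109/840; mean = 13109/840 ÷ 31 = 13109/26040 = 0.503417… → 0.503.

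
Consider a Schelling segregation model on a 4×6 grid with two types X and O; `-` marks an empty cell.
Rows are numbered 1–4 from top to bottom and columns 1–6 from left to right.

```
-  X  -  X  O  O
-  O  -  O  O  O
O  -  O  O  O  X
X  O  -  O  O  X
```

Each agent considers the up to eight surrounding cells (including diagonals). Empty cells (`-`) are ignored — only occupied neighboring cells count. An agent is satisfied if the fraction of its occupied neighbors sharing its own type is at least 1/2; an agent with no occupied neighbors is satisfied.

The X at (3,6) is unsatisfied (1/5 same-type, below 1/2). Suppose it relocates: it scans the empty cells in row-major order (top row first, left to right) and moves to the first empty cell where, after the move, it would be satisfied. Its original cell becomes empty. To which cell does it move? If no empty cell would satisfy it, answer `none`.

Vacating (3,6). Empty cells in order:
  (1,1): 1/2 same-type → satisfied — stop here.

(1,1)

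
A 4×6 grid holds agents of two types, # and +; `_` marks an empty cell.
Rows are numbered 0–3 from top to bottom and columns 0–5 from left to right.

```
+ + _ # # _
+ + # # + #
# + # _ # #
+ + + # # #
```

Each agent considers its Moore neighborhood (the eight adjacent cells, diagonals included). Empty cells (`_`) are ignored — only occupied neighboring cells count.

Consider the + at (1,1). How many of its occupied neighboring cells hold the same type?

4

Occupied neighbors of (1,1): (0,0)=+, (0,1)=+, (1,0)=+, (1,2)=#, (2,0)=#, (2,1)=+, (2,2)=#.
Same type (+): 4 of 7.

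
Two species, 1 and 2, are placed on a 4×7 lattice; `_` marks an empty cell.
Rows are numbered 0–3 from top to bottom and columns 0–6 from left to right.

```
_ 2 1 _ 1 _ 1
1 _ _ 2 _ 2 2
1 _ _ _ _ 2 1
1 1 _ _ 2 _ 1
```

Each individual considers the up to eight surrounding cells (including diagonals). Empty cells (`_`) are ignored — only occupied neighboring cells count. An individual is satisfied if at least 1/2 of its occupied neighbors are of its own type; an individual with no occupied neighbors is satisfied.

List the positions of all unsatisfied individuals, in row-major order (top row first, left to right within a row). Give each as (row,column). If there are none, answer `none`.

(0,1), (0,2), (0,4), (0,6), (1,3), (1,5), (2,6)

(0,1)2 0/2 unhappy
(0,2)1 0/2 unhappy
(0,4)1 0/2 unhappy
(0,6)1 0/2 unhappy
(1,0)1 1/2 ok
(1,3)2 0/2 unhappy
(1,5)2 2/5 unhappy
(1,6)2 2/4 ok
(2,0)1 3/3 ok
(2,5)2 3/5 ok
(2,6)1 1/4 unhappy
(3,0)1 2/2 ok
(3,1)1 2/2 ok
(3,4)2 1/1 ok
(3,6)1 1/2 ok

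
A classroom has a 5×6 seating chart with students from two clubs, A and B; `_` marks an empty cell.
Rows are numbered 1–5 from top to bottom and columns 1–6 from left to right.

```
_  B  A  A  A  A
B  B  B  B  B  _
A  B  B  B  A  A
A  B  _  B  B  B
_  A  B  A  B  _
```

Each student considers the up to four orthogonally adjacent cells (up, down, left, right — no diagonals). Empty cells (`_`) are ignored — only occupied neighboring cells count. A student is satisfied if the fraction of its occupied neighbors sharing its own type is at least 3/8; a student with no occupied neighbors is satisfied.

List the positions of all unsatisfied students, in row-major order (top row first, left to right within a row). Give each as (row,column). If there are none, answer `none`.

(1,2)B 1/2 satisfied
(1,3)A 1/3 not
(1,4)A 2/3 satisfied
(1,5)A 2/3 satisfied
(1,6)A 1/1 satisfied
(2,1)B 1/2 satisfied
(2,2)B 4/4 satisfied
(2,3)B 3/4 satisfied
(2,4)B 3/4 satisfied
(2,5)B 1/3 not
(3,1)A 1/3 not
(3,2)B 3/4 satisfied
(3,3)B 3/3 satisfied
(3,4)B 3/4 satisfied
(3,5)A 1/4 not
(3,6)A 1/2 satisfied
(4,1)A 1/2 satisfied
(4,2)B 1/3 not
(4,4)B 2/3 satisfied
(4,5)B 3/4 satisfied
(4,6)B 1/2 satisfied
(5,2)A 0/2 not
(5,3)B 0/2 not
(5,4)A 0/3 not
(5,5)B 1/2 satisfied

(1,3), (2,5), (3,1), (3,5), (4,2), (5,2), (5,3), (5,4)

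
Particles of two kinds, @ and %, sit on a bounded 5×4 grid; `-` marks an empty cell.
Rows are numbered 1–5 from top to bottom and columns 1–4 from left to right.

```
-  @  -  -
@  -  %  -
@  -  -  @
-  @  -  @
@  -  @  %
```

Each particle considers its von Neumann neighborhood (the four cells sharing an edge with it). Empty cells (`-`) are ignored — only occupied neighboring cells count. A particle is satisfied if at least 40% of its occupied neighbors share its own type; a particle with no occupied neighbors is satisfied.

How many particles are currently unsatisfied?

(1,2)@ 0/0 satisfied
(2,1)@ 1/1 satisfied
(2,3)% 0/0 satisfied
(3,1)@ 1/1 satisfied
(3,4)@ 1/1 satisfied
(4,2)@ 0/0 satisfied
(4,4)@ 1/2 satisfied
(5,1)@ 0/0 satisfied
(5,3)@ 0/1 not
(5,4)% 0/2 not
Unsatisfied: (5,3), (5,4) — 2 in total.

2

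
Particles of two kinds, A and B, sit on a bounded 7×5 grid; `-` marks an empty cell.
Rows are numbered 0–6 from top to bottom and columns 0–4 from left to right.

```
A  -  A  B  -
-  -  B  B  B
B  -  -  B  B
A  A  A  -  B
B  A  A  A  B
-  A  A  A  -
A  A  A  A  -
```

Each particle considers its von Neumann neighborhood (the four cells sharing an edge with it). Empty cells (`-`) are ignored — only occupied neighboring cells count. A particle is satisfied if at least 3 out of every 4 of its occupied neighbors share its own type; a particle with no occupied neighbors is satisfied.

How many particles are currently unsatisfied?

8

(0,0)A 0/0 satisfied
(0,2)A 0/2 not
(0,3)B 1/2 not
(1,2)B 1/2 not
(1,3)B 4/4 satisfied
(1,4)B 2/2 satisfied
(2,0)B 0/1 not
(2,3)B 2/2 satisfied
(2,4)B 3/3 satisfied
(3,0)A 1/3 not
(3,1)A 3/3 satisfied
(3,2)A 2/2 satisfied
(3,4)B 2/2 satisfied
(4,0)B 0/2 not
(4,1)A 3/4 satisfied
(4,2)A 4/4 satisfied
(4,3)A 2/3 not
(4,4)B 1/2 not
(5,1)A 3/3 satisfied
(5,2)A 4/4 satisfied
(5,3)A 3/3 satisfied
(6,0)A 1/1 satisfied
(6,1)A 3/3 satisfied
(6,2)A 3/3 satisfied
(6,3)A 2/2 satisfied
Unsatisfied: (0,2), (0,3), (1,2), (2,0), (3,0), (4,0), (4,3), (4,4) — 8 in total.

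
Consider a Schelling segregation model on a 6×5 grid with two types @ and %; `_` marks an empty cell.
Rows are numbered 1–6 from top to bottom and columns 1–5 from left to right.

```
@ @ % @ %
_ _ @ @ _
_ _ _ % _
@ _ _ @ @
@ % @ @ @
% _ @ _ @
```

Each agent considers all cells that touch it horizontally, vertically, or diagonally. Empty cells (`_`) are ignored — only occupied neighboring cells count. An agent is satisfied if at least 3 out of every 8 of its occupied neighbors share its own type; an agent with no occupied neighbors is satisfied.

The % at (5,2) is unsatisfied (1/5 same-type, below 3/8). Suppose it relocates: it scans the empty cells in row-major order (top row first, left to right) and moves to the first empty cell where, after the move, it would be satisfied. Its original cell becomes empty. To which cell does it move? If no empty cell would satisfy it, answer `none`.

(2,5)

Vacating (5,2). Empty cells in order:
  (2,1): 0/2 same-type → still unsatisfied.
  (2,2): 1/4 same-type → still unsatisfied.
  (2,5): 2/4 same-type → satisfied — stop here.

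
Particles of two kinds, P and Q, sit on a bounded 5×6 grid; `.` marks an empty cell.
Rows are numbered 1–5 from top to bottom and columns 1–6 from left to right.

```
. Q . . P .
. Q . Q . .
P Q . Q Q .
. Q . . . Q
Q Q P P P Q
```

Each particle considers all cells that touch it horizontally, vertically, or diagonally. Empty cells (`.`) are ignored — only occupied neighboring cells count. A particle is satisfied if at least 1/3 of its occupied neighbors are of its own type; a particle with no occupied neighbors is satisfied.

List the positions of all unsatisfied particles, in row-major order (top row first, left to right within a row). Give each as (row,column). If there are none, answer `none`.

(1,2)Q 1/1 satisfied
(1,5)P 0/1 not
(2,2)Q 2/3 satisfied
(2,4)Q 2/3 satisfied
(3,1)P 0/3 not
(3,2)Q 2/3 satisfied
(3,4)Q 2/2 satisfied
(3,5)Q 3/3 satisfied
(4,2)Q 3/5 satisfied
(4,6)Q 2/3 satisfied
(5,1)Q 2/2 satisfied
(5,2)Q 2/3 satisfied
(5,3)P 1/3 satisfied
(5,4)P 2/2 satisfied
(5,5)P 1/3 satisfied
(5,6)Q 1/2 satisfied

(1,5), (3,1)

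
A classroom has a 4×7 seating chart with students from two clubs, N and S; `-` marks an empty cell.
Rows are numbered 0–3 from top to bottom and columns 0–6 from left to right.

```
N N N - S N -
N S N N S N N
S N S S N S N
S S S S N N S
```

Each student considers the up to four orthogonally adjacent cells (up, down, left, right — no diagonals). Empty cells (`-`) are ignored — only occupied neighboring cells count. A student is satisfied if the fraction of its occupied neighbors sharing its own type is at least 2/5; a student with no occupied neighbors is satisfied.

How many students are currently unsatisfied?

11

Row 0: (0,0)N 2/2 satisfied · (0,1)N 2/3 satisfied · (0,2)N 2/2 satisfied · (0,4)S 1/2 satisfied · (0,5)N 1/2 satisfied
Row 1: (1,0)N 1/3 not · (1,1)S 0/4 not · (1,2)N 2/4 satisfied · (1,3)N 1/3 not · (1,4)S 1/4 not · (1,5)N 2/4 satisfied · (1,6)N 2/2 satisfied
Row 2: (2,0)S 1/3 not · (2,1)N 0/4 not · (2,2)S 2/4 satisfied · (2,3)S 2/4 satisfied · (2,4)N 1/4 not · (2,5)S 0/4 not · (2,6)N 1/3 not
Row 3: (3,0)S 2/2 satisfied · (3,1)S 2/3 satisfied · (3,2)S 3/3 satisfied · (3,3)S 2/3 satisfied · (3,4)N 2/3 satisfied · (3,5)N 1/3 not · (3,6)S 0/2 not
Unsatisfied: (1,0), (1,1), (1,3), (1,4), (2,0), (2,1), (2,4), (2,5), (2,6), (3,5), (3,6) — 11 in total.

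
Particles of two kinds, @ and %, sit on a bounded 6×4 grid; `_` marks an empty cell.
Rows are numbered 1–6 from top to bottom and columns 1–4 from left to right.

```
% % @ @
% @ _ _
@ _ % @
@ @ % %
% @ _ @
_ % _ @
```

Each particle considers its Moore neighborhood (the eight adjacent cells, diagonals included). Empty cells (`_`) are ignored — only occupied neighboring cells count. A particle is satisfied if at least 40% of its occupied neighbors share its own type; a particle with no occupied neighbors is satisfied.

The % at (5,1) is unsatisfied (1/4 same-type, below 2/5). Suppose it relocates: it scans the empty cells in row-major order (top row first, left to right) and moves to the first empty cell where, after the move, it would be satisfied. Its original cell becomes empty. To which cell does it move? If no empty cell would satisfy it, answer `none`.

(3,2)

Vacating (5,1). Empty cells in order:
  (2,3): 2/6 same-type → still unsatisfied.
  (2,4): 1/4 same-type → still unsatisfied.
  (3,2): 3/7 same-type → satisfied — stop here.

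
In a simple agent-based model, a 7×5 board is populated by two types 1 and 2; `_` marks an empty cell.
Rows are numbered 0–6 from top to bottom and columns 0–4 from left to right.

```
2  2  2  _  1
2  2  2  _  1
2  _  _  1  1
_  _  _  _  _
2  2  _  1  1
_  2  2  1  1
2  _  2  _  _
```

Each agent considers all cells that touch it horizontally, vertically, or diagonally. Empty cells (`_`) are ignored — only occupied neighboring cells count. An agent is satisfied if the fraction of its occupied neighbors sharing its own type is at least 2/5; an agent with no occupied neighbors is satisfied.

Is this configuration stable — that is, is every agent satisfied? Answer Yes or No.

(0,0)2 3/3 ✓
(0,1)2 5/5 ✓
(0,2)2 3/3 ✓
(0,4)1 1/1 ✓
(1,0)2 4/4 ✓
(1,1)2 6/6 ✓
(1,2)2 3/4 ✓
(1,4)1 3/3 ✓
(2,0)2 2/2 ✓
(2,3)1 2/3 ✓
(2,4)1 2/2 ✓
(4,0)2 2/2 ✓
(4,1)2 3/3 ✓
(4,3)1 3/4 ✓
(4,4)1 3/3 ✓
(5,1)2 5/5 ✓
(5,2)2 3/5 ✓
(5,3)1 3/5 ✓
(5,4)1 3/3 ✓
(6,0)2 1/1 ✓
(6,2)2 2/3 ✓
All meet the threshold, so the configuration is stable.

Yes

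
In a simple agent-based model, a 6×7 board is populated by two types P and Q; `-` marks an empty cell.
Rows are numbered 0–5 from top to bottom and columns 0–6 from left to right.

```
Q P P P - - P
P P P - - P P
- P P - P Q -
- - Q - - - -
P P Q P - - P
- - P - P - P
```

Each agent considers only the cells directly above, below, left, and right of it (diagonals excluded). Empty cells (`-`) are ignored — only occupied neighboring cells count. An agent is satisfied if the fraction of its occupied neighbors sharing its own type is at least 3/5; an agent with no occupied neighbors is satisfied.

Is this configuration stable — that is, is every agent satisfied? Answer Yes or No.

No

(0,0)Q 0/2 ✗
(0,1)P 2/3 ✓
(0,2)P 3/3 ✓
(0,3)P 1/1 ✓
(0,6)P 1/1 ✓
(1,0)P 1/2 ✗
(1,1)P 4/4 ✓
(1,2)P 3/3 ✓
(1,5)P 1/2 ✗
(1,6)P 2/2 ✓
(2,1)P 2/2 ✓
(2,2)P 2/3 ✓
(2,4)P 0/1 ✗
(2,5)Q 0/2 ✗
(3,2)Q 1/2 ✗
(4,0)P 1/1 ✓
(4,1)P 1/2 ✗
(4,2)Q 1/4 ✗
(4,3)P 0/1 ✗
(4,6)P 1/1 ✓
(5,2)P 0/1 ✗
(5,4)P 0/0 ✓
(5,6)P 1/1 ✓
For instance (0,0) has only 0/2 same-type neighbors, below 3/5.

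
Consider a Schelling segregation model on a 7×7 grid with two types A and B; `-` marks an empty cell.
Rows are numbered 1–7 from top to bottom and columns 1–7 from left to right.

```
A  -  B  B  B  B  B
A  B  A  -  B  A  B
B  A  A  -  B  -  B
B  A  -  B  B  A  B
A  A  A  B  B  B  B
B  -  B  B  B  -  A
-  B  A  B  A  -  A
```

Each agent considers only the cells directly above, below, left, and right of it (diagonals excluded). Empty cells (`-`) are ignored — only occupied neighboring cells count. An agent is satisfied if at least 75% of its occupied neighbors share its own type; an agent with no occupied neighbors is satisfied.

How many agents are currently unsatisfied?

Row 1: (1,1)A 1/1 ✓ · (1,3)B 1/2 ✗ · (1,4)B 2/2 ✓ · (1,5)B 3/3 ✓ · (1,6)B 2/3 ✗ · (1,7)B 2/2 ✓
Row 2: (2,1)A 1/3 ✗ · (2,2)B 0/3 ✗ · (2,3)A 1/3 ✗ · (2,5)B 2/3 ✗ · (2,6)A 0/3 ✗ · (2,7)B 2/3 ✗
Row 3: (3,1)B 1/3 ✗ · (3,2)A 2/4 ✗ · (3,3)A 2/2 ✓ · (3,5)B 2/2 ✓ · (3,7)B 2/2 ✓
Row 4: (4,1)B 1/3 ✗ · (4,2)A 2/3 ✗ · (4,4)B 2/2 ✓ · (4,5)B 3/4 ✓ · (4,6)A 0/3 ✗ · (4,7)B 2/3 ✗
Row 5: (5,1)A 1/3 ✗ · (5,2)A 3/3 ✓ · (5,3)A 1/3 ✗ · (5,4)B 3/4 ✓ · (5,5)B 4/4 ✓ · (5,6)B 2/3 ✗ · (5,7)B 2/3 ✗
Row 6: (6,1)B 0/1 ✗ · (6,3)B 1/3 ✗ · (6,4)B 4/4 ✓ · (6,5)B 2/3 ✗ · (6,7)A 1/2 ✗
Row 7: (7,2)B 0/1 ✗ · (7,3)A 0/3 ✗ · (7,4)B 1/3 ✗ · (7,5)A 0/2 ✗ · (7,7)A 1/1 ✓
Unsatisfied: (1,3), (1,6), (2,1), (2,2), (2,3), (2,5), (2,6), (2,7), (3,1), (3,2), (4,1), (4,2), (4,6), (4,7), (5,1), (5,3), (5,6), (5,7), (6,1), (6,3), (6,5), (6,7), (7,2), (7,3), (7,4), (7,5) — 26 in total.

26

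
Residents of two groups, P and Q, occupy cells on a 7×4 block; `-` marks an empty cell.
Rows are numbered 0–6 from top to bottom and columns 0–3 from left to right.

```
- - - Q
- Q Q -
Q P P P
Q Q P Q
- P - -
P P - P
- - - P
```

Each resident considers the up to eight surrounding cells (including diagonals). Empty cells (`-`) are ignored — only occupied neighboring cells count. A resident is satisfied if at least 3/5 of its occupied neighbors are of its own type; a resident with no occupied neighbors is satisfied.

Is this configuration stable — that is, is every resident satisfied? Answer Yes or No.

(0,3)Q 1/1 ok
(1,1)Q 2/4 unhappy
(1,2)Q 2/5 unhappy
(2,0)Q 3/4 ok
(2,1)P 2/7 unhappy
(2,2)P 3/7 unhappy
(2,3)P 2/4 unhappy
(3,0)Q 2/4 unhappy
(3,1)Q 2/6 unhappy
(3,2)P 4/6 ok
(3,3)Q 0/3 unhappy
(4,1)P 3/5 ok
(5,0)P 2/2 ok
(5,1)P 2/2 ok
(5,3)P 1/1 ok
(6,3)P 1/1 ok
For instance (1,1) has only 2/4 same-type neighbors, below 3/5.

No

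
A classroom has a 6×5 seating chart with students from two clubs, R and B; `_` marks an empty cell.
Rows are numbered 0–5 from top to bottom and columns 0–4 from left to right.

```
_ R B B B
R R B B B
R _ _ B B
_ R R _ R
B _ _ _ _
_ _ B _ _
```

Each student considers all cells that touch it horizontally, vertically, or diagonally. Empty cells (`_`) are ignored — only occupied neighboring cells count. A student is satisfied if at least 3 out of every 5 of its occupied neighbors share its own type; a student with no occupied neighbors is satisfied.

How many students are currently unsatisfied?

4

(0,1)R 2/4 ✗
(0,2)B 3/5 ✓
(0,3)B 5/5 ✓
(0,4)B 3/3 ✓
(1,0)R 3/3 ✓
(1,1)R 3/5 ✓
(1,2)B 4/6 ✓
(1,3)B 7/7 ✓
(1,4)B 5/5 ✓
(2,0)R 3/3 ✓
(2,3)B 4/6 ✓
(2,4)B 3/4 ✓
(3,1)R 2/3 ✓
(3,2)R 1/2 ✗
(3,4)R 0/2 ✗
(4,0)B 0/1 ✗
(5,2)B 0/0 ✓
Unsatisfied: (0,1), (3,2), (3,4), (4,0) — 4 in total.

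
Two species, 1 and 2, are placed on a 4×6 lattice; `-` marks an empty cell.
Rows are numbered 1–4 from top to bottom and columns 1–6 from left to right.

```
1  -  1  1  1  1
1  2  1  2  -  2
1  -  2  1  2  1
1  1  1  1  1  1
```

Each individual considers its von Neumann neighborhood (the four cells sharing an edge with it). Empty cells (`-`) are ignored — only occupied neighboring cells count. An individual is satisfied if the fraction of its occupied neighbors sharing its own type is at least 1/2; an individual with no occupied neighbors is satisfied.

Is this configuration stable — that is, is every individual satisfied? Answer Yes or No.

No

Row 1: (1,1)1 1/1 ✓ · (1,3)1 2/2 ✓ · (1,4)1 2/3 ✓ · (1,5)1 2/2 ✓ · (1,6)1 1/2 ✓
Row 2: (2,1)1 2/3 ✓ · (2,2)2 0/2 ✗ · (2,3)1 1/4 ✗ · (2,4)2 0/3 ✗ · (2,6)2 0/2 ✗
Row 3: (3,1)1 2/2 ✓ · (3,3)2 0/3 ✗ · (3,4)1 1/4 ✗ · (3,5)2 0/3 ✗ · (3,6)1 1/3 ✗
Row 4: (4,1)1 2/2 ✓ · (4,2)1 2/2 ✓ · (4,3)1 2/3 ✓ · (4,4)1 3/3 ✓ · (4,5)1 2/3 ✓ · (4,6)1 2/2 ✓
For instance (2,2) has only 0/2 same-type neighbors, below 1/2.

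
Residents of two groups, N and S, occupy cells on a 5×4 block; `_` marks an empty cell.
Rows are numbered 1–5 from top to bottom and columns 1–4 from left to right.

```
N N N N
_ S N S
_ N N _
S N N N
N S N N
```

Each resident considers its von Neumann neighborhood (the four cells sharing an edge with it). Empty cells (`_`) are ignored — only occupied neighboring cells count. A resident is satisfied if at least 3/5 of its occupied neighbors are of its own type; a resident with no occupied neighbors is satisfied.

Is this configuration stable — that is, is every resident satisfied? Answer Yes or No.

Row 1: (1,1)N 1/1 satisfied · (1,2)N 2/3 satisfied · (1,3)N 3/3 satisfied · (1,4)N 1/2 not
Row 2: (2,2)S 0/3 not · (2,3)N 2/4 not · (2,4)S 0/2 not
Row 3: (3,2)N 2/3 satisfied · (3,3)N 3/3 satisfied
Row 4: (4,1)S 0/2 not · (4,2)N 2/4 not · (4,3)N 4/4 satisfied · (4,4)N 2/2 satisfied
Row 5: (5,1)N 0/2 not · (5,2)S 0/3 not · (5,3)N 2/3 satisfied · (5,4)N 2/2 satisfied
For instance (1,4) has only 1/2 same-type neighbors, below 3/5.

No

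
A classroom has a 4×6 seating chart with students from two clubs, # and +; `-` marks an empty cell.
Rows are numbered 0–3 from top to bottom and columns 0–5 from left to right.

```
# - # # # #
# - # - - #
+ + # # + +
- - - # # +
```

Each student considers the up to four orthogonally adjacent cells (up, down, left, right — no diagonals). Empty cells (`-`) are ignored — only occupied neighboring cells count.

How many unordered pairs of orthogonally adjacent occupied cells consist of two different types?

6

Scan each occupied cell's neighbors to the right and below so each pair is counted once.
From row 0: 0 unlike of 6 pairs (running 0/6).
From row 1: 2 unlike of 3 pairs (running 2/9).
From row 2: 3 unlike of 8 pairs (running 5/17).
From row 3: 1 unlike of 2 pairs (running 6/19).
Total adjacent occupied pairs: 19; unlike-type pairs: 6.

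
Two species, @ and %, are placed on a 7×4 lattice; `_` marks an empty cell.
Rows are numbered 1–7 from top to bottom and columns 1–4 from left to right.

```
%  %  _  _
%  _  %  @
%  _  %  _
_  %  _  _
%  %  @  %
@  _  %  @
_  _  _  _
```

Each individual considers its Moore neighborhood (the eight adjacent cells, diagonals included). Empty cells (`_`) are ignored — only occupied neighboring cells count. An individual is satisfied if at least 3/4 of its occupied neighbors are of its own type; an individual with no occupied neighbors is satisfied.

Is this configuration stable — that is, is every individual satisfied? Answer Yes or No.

(1,1)% 2/2 ok
(1,2)% 3/3 ok
(2,1)% 3/3 ok
(2,3)% 2/3 unhappy
(2,4)@ 0/2 unhappy
(3,1)% 2/2 ok
(3,3)% 2/3 unhappy
(4,2)% 4/5 ok
(5,1)% 2/3 unhappy
(5,2)% 3/5 unhappy
(5,3)@ 1/5 unhappy
(5,4)% 1/3 unhappy
(6,1)@ 0/2 unhappy
(6,3)% 2/4 unhappy
(6,4)@ 1/3 unhappy
For instance (2,3) has only 2/3 same-type neighbors, below 3/4.

No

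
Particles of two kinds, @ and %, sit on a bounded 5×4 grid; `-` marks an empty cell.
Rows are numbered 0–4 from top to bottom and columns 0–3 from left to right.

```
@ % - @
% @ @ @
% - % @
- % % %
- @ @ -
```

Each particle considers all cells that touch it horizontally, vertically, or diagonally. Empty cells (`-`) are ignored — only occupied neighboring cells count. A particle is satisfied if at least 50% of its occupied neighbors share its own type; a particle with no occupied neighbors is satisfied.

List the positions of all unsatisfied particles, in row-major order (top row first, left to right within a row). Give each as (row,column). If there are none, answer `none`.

Row 0: (0,0)@ 1/3 not · (0,1)% 1/4 not · (0,3)@ 2/2 satisfied
Row 1: (1,0)% 2/4 satisfied · (1,1)@ 2/6 not · (1,2)@ 4/6 satisfied · (1,3)@ 3/4 satisfied
Row 2: (2,0)% 2/3 satisfied · (2,2)% 3/7 not · (2,3)@ 2/5 not
Row 3: (3,1)% 3/5 satisfied · (3,2)% 3/6 satisfied · (3,3)% 2/4 satisfied
Row 4: (4,1)@ 1/3 not · (4,2)@ 1/4 not

(0,0), (0,1), (1,1), (2,2), (2,3), (4,1), (4,2)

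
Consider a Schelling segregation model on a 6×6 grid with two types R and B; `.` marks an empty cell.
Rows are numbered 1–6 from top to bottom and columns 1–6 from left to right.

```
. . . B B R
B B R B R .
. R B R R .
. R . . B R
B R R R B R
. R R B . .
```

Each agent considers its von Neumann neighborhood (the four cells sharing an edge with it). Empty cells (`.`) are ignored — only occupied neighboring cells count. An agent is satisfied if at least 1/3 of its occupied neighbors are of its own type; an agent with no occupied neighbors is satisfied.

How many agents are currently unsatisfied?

6

Row 1: (1,4)B 2/2 ok · (1,5)B 1/3 ok · (1,6)R 0/1 unhappy
Row 2: (2,1)B 1/1 ok · (2,2)B 1/3 ok · (2,3)R 0/3 unhappy · (2,4)B 1/4 unhappy · (2,5)R 1/3 ok
Row 3: (3,2)R 1/3 ok · (3,3)B 0/3 unhappy · (3,4)R 1/3 ok · (3,5)R 2/3 ok
Row 4: (4,2)R 2/2 ok · (4,5)B 1/3 ok · (4,6)R 1/2 ok
Row 5: (5,1)B 0/1 unhappy · (5,2)R 3/4 ok · (5,3)R 3/3 ok · (5,4)R 1/3 ok · (5,5)B 1/3 ok · (5,6)R 1/2 ok
Row 6: (6,2)R 2/2 ok · (6,3)R 2/3 ok · (6,4)B 0/2 unhappy
Unsatisfied: (1,6), (2,3), (2,4), (3,3), (5,1), (6,4) — 6 in total.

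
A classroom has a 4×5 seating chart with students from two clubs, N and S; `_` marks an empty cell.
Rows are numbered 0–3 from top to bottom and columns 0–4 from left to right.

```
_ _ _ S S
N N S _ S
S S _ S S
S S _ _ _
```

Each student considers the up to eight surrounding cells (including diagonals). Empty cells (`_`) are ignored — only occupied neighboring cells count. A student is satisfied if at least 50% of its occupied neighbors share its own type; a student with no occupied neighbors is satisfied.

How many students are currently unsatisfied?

2

(0,3)S 3/3 ✓
(0,4)S 2/2 ✓
(1,0)N 1/3 ✗
(1,1)N 1/4 ✗
(1,2)S 3/4 ✓
(1,4)S 4/4 ✓
(2,0)S 3/5 ✓
(2,1)S 4/6 ✓
(2,3)S 3/3 ✓
(2,4)S 2/2 ✓
(3,0)S 3/3 ✓
(3,1)S 3/3 ✓
Unsatisfied: (1,0), (1,1) — 2 in total.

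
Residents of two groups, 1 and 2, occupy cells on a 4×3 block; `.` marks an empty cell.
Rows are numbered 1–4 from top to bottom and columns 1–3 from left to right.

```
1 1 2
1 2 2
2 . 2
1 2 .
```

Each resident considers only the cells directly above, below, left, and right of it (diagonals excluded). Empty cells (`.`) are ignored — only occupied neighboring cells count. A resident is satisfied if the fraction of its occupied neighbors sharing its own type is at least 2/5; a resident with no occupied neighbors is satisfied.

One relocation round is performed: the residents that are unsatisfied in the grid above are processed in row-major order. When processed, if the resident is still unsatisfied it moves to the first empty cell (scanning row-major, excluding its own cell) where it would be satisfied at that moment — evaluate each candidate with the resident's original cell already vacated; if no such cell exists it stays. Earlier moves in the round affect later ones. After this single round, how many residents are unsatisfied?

1

Initially unsatisfied (in order): (1,2), (2,1), (2,2), (3,1), (4,1), (4,2).
  (1,2): no empty cell satisfies it; stays.
  (2,1): no empty cell satisfies it; stays.
  (2,2) → (3,2).
  (3,1) → (2,2).
  (4,1) → (3,1).
  (4,2): now satisfied by earlier moves; stays.
Resulting grid:
1 1 2
1 2 2
1 2 2
. 2 .
Unsatisfied now: (1,2).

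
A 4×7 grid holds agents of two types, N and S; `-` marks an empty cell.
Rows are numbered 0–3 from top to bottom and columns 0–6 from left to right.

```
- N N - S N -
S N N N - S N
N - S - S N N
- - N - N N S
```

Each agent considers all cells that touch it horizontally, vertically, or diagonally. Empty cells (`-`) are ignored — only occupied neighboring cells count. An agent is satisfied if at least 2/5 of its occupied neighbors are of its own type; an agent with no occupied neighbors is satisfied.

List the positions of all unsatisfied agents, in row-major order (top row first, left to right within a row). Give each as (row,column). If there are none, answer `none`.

(0,4), (0,5), (1,0), (1,5), (2,2), (2,4), (3,2), (3,6)

Row 0: (0,1)N 3/4 ok · (0,2)N 4/4 ok · (0,4)S 1/3 unhappy · (0,5)N 1/3 unhappy
Row 1: (1,0)S 0/3 unhappy · (1,1)N 4/6 ok · (1,2)N 4/5 ok · (1,3)N 2/5 ok · (1,5)S 2/6 unhappy · (1,6)N 3/4 ok
Row 2: (2,0)N 1/2 ok · (2,2)S 0/4 unhappy · (2,4)S 1/5 unhappy · (2,5)N 4/7 ok · (2,6)N 3/5 ok
Row 3: (3,2)N 0/1 unhappy · (3,4)N 2/3 ok · (3,5)N 3/5 ok · (3,6)S 0/3 unhappy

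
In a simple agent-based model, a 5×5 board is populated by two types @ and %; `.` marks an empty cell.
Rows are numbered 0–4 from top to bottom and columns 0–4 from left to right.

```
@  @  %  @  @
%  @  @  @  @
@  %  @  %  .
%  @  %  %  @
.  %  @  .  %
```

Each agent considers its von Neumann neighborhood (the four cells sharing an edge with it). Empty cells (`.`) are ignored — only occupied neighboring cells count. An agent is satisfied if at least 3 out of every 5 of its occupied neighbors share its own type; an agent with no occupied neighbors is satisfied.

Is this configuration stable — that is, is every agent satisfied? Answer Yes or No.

Row 0: (0,0)@ 1/2 unhappy · (0,1)@ 2/3 ok · (0,2)% 0/3 unhappy · (0,3)@ 2/3 ok · (0,4)@ 2/2 ok
Row 1: (1,0)% 0/3 unhappy · (1,1)@ 2/4 unhappy · (1,2)@ 3/4 ok · (1,3)@ 3/4 ok · (1,4)@ 2/2 ok
Row 2: (2,0)@ 0/3 unhappy · (2,1)% 0/4 unhappy · (2,2)@ 1/4 unhappy · (2,3)% 1/3 unhappy
Row 3: (3,0)% 0/2 unhappy · (3,1)@ 0/4 unhappy · (3,2)% 1/4 unhappy · (3,3)% 2/3 ok · (3,4)@ 0/2 unhappy
Row 4: (4,1)% 0/2 unhappy · (4,2)@ 0/2 unhappy · (4,4)% 0/1 unhappy
For instance (0,0) has only 1/2 same-type neighbors, below 3/5.

No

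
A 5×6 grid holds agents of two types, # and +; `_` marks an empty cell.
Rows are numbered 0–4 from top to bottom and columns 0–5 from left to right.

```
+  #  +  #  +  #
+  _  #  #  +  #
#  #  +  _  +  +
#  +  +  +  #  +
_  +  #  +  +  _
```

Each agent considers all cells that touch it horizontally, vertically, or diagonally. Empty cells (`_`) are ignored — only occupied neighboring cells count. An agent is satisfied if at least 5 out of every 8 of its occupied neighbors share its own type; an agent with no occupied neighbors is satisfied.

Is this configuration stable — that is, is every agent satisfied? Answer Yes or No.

No

(0,0)+ 1/2 not
(0,1)# 1/4 not
(0,2)+ 0/4 not
(0,3)# 2/5 not
(0,4)+ 1/5 not
(0,5)# 1/3 not
(1,0)+ 1/4 not
(1,2)# 4/6 satisfied
(1,3)# 2/7 not
(1,4)+ 3/7 not
(1,5)# 1/5 not
(2,0)# 2/4 not
(2,1)# 3/7 not
(2,2)+ 3/6 not
(2,4)+ 4/7 not
(2,5)+ 3/5 not
(3,0)# 2/4 not
(3,1)+ 3/7 not
(3,2)+ 5/7 satisfied
(3,3)+ 5/7 satisfied
(3,4)# 0/6 not
(3,5)+ 3/4 satisfied
(4,1)+ 2/4 not
(4,2)# 0/5 not
(4,3)+ 3/5 not
(4,4)+ 3/4 satisfied
For instance (0,0) has only 1/2 same-type neighbors, below 5/8.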